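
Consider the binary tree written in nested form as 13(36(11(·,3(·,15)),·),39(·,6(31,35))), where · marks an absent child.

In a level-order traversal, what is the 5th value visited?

Level-order visits nodes level by level from the root, left to right within each level.
Level 0: 13
Level 1: 36, 39
Level 2: 11, 6
Level 3: 3, 31, 35
Level 4: 15
Full level-order sequence: 13, 36, 39, 11, 6, 3, 31, 35, 15.

6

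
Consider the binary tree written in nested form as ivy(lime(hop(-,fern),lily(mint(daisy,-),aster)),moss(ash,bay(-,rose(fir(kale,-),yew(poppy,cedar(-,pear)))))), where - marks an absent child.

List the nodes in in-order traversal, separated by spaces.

hop fern lime daisy mint lily aster ivy ash moss bay kale fir rose poppy yew cedar pear

In-order visits the left subtree, then the node, then the right subtree.
At ivy: go left to lime.
  At lime: go left to hop.
    At hop: no left child.
    Visit hop.
    At hop: go right to fern.
      fern is a leaf — visit fern.
  Visit lime.
  At lime: go right to lily.
    At lily: go left to mint.
      At mint: go left to daisy.
        daisy is a leaf — visit daisy.
      Visit mint.
      At mint: no right child.
    Visit lily.
    At lily: go right to aster.
      aster is a leaf — visit aster.
Visit ivy.
At ivy: go right to moss.
  At moss: go left to ash.
    ash is a leaf — visit ash.
  Visit moss.
  At moss: go right to bay.
    At bay: no left child.
    Visit bay.
    At bay: go right to rose.
      At rose: go left to fir.
        At fir: go left to kale.
          kale is a leaf — visit kale.
        Visit fir.
        At fir: no right child.
      Visit rose.
      At rose: go right to yew.
        At yew: go left to poppy.
          poppy is a leaf — visit poppy.
        Visit yew.
        At yew: go right to cedar.
          At cedar: no left child.
          Visit cedar.
          At cedar: go right to pear.
            pear is a leaf — visit pear.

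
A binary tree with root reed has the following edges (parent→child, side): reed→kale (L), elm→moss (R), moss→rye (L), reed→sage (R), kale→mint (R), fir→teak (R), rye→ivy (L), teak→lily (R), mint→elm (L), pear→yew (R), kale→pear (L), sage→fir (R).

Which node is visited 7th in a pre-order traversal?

Pre-order visits the node, then its left subtree, then its right subtree.
Visit reed.
At reed: go left to kale.
  Visit kale.
  At kale: go left to pear.
    Visit pear.
    At pear: no left child.
    At pear: go right to yew.
      yew is a leaf — visit yew.
  At kale: go right to mint.
    Visit mint.
    At mint: go left to elm.
      Visit elm.
      At elm: no left child.
      At elm: go right to moss.
        Visit moss.
        At moss: go left to rye.
          Visit rye.
          At rye: go left to ivy.
            ivy is a leaf — visit ivy.
          At rye: no right child.
        At moss: no right child.
    At mint: no right child.
At reed: go right to sage.
  Visit sage.
  At sage: no left child.
  At sage: go right to fir.
    Visit fir.
    At fir: no left child.
    At fir: go right to teak.
      Visit teak.
      At teak: no left child.
      At teak: go right to lily.
        lily is a leaf — visit lily.
Full pre-order sequence: reed, kale, pear, yew, mint, elm, moss, rye, ivy, sage, fir, teak, lily.

moss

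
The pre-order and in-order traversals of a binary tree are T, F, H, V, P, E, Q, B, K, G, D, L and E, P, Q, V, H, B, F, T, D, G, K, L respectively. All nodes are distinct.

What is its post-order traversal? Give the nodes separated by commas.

The first element of pre-order is the root; it splits in-order into left and right subtrees.
Root T: left subtree has 7 nodes {E, P, Q, V, H, B, F}, right has 4 {D, G, K, L}.
  Root F: left subtree has 6 nodes {E, P, Q, V, H, B}, right has 0 { }.
    Root H: left subtree has 4 nodes {E, P, Q, V}, right has 1 {B}.
      Root V: left subtree has 3 nodes {E, P, Q}, right has 0 { }.
        Root P: left subtree has 1 node {E}, right has 1 {Q}.
  Root K: left subtree has 2 nodes {D, G}, right has 1 {L}.
    Root G: left subtree has 1 node {D}, right has 0 { }.

E, Q, P, V, B, H, F, D, G, L, K, T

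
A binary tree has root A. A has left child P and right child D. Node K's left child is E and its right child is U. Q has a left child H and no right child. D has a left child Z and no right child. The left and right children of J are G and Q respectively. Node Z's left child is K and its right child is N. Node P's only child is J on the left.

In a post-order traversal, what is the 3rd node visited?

Q

Post-order visits the left subtree, then the right subtree, then the node.
At A: go left to P.
  At P: go left to J.
    At J: go left to G.
      G is a leaf — visit G.
    At J: go right to Q.
      At Q: go left to H.
        H is a leaf — visit H.
      At Q: no right child.
      Visit Q.
    Visit J.
  At P: no right child.
  Visit P.
At A: go right to D.
  At D: go left to Z.
    At Z: go left to K.
      At K: go left to E.
        E is a leaf — visit E.
      At K: go right to U.
        U is a leaf — visit U.
      Visit K.
    At Z: go right to N.
      N is a leaf — visit N.
    Visit Z.
  At D: no right child.
  Visit D.
Visit A.
Full post-order sequence: G, H, Q, J, P, E, U, K, N, Z, D, A.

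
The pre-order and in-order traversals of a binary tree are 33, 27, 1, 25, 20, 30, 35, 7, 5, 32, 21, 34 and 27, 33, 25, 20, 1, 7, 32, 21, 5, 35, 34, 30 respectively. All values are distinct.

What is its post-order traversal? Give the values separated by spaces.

The first element of pre-order is the root; it splits in-order into left and right subtrees.
Root 33: left subtree has 1 node {27}, right has 10 {25, 20, 1, 7, 32, 21, 5, 35, 34, 30}.
  Root 1: left subtree has 2 nodes {25, 20}, right has 7 {7, 32, 21, 5, 35, 34, 30}.
    Root 25: left subtree has 0 nodes { }, right has 1 {20}.
    Root 30: left subtree has 6 nodes {7, 32, 21, 5, 35, 34}, right has 0 { }.
      Root 35: left subtree has 4 nodes {7, 32, 21, 5}, right has 1 {34}.
        Root 7: left subtree has 0 nodes { }, right has 3 {32, 21, 5}.
          Root 5: left subtree has 2 nodes {32, 21}, right has 0 { }.
            Root 32: left subtree has 0 nodes { }, right has 1 {21}.

27 20 25 21 32 5 7 34 35 30 1 33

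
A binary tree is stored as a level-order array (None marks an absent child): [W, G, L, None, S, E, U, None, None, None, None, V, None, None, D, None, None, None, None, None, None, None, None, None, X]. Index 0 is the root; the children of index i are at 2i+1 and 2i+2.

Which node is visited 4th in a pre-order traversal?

L

Pre-order visits the node, then its left subtree, then its right subtree.
Visit W.
At W: go left to G.
  Visit G.
  At G: no left child.
  At G: go right to S.
    S is a leaf — visit S.
At W: go right to L.
  Visit L.
  At L: go left to E.
    Visit E.
    At E: go left to V.
      Visit V.
      At V: no left child.
      At V: go right to X.
        X is a leaf — visit X.
    At E: no right child.
  At L: go right to U.
    Visit U.
    At U: no left child.
    At U: go right to D.
      D is a leaf — visit D.
Full pre-order sequence: W, G, S, L, E, V, X, U, D.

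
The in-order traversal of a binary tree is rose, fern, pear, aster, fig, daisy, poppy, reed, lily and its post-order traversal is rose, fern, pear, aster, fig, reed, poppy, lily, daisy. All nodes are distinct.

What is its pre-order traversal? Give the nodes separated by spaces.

The last element of post-order is the root; it splits in-order into left and right subtrees.
Root daisy: left subtree has 5 nodes {rose, fern, pear, aster, fig}, right has 3 {poppy, reed, lily}.
  Root fig: left subtree has 4 nodes {rose, fern, pear, aster}, right has 0 { }.
    Root aster: left subtree has 3 nodes {rose, fern, pear}, right has 0 { }.
      Root pear: left subtree has 2 nodes {rose, fern}, right has 0 { }.
        Root fern: left subtree has 1 node {rose}, right has 0 { }.
  Root lily: left subtree has 2 nodes {poppy, reed}, right has 0 { }.
    Root poppy: left subtree has 0 nodes { }, right has 1 {reed}.

daisy fig aster pear fern rose lily poppy reed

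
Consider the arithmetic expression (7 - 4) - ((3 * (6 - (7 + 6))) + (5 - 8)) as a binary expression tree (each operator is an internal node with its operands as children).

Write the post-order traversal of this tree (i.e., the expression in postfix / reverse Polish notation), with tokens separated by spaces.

Post-order on an expression tree gives postfix notation: for each operator, emit left operand, right operand, then the operator.

7 4 - 3 6 7 6 + - * 5 8 - + -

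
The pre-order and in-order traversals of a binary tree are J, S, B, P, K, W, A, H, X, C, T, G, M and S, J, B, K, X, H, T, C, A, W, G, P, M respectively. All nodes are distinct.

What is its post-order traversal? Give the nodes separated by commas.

The first element of pre-order is the root; it splits in-order into left and right subtrees.
Root J: left subtree has 1 node {S}, right has 11 {B, K, X, H, T, C, A, W, G, P, M}.
  Root B: left subtree has 0 nodes { }, right has 10 {K, X, H, T, C, A, W, G, P, M}.
    Root P: left subtree has 8 nodes {K, X, H, T, C, A, W, G}, right has 1 {M}.
      Root K: left subtree has 0 nodes { }, right has 7 {X, H, T, C, A, W, G}.
        Root W: left subtree has 5 nodes {X, H, T, C, A}, right has 1 {G}.
          Root A: left subtree has 4 nodes {X, H, T, C}, right has 0 { }.
            Root H: left subtree has 1 node {X}, right has 2 {T, C}.
              Root C: left subtree has 1 node {T}, right has 0 { }.

S, X, T, C, H, A, G, W, K, M, P, B, J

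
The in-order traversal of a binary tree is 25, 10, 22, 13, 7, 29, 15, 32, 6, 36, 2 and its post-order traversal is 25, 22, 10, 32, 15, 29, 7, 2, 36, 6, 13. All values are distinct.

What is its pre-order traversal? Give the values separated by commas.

The last element of post-order is the root; it splits in-order into left and right subtrees.
Root 13: left subtree has 3 nodes {25, 10, 22}, right has 7 {7, 29, 15, 32, 6, 36, 2}.
  Root 10: left subtree has 1 node {25}, right has 1 {22}.
  Root 6: left subtree has 4 nodes {7, 29, 15, 32}, right has 2 {36, 2}.
    Root 7: left subtree has 0 nodes { }, right has 3 {29, 15, 32}.
      Root 29: left subtree has 0 nodes { }, right has 2 {15, 32}.
        Root 15: left subtree has 0 nodes { }, right has 1 {32}.
    Root 36: left subtree has 0 nodes { }, right has 1 {2}.

13, 10, 25, 22, 6, 7, 29, 15, 32, 36, 2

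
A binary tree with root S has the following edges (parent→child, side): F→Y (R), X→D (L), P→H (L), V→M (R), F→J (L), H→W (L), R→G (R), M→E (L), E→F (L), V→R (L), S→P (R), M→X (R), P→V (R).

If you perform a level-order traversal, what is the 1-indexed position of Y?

14

Level-order visits nodes level by level from the root, left to right within each level.
Level 0: S
Level 1: P
Level 2: H, V
Level 3: W, R, M
Level 4: G, E, X
Level 5: F, D
Level 6: J, Y
Full level-order sequence: S, P, H, V, W, R, M, G, E, X, F, D, J, Y.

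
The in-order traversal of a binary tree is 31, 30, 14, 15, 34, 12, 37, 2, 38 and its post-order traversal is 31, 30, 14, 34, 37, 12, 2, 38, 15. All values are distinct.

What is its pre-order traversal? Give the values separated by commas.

15, 14, 30, 31, 38, 2, 12, 34, 37

The last element of post-order is the root; it splits in-order into left and right subtrees.
Root 15: left subtree has 3 nodes {31, 30, 14}, right has 5 {34, 12, 37, 2, 38}.
  Root 14: left subtree has 2 nodes {31, 30}, right has 0 { }.
    Root 30: left subtree has 1 node {31}, right has 0 { }.
  Root 38: left subtree has 4 nodes {34, 12, 37, 2}, right has 0 { }.
    Root 2: left subtree has 3 nodes {34, 12, 37}, right has 0 { }.
      Root 12: left subtree has 1 node {34}, right has 1 {37}.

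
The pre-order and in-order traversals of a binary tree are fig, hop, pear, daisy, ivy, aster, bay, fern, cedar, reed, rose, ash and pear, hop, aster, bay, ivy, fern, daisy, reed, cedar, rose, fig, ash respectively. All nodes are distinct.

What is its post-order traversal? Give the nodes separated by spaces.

pear bay aster fern ivy reed rose cedar daisy hop ash fig

The first element of pre-order is the root; it splits in-order into left and right subtrees.
Root fig: left subtree has 10 nodes {pear, hop, aster, bay, ivy, fern, daisy, reed, cedar, rose}, right has 1 {ash}.
  Root hop: left subtree has 1 node {pear}, right has 8 {aster, bay, ivy, fern, daisy, reed, cedar, rose}.
    Root daisy: left subtree has 4 nodes {aster, bay, ivy, fern}, right has 3 {reed, cedar, rose}.
      Root ivy: left subtree has 2 nodes {aster, bay}, right has 1 {fern}.
        Root aster: left subtree has 0 nodes { }, right has 1 {bay}.
      Root cedar: left subtree has 1 node {reed}, right has 1 {rose}.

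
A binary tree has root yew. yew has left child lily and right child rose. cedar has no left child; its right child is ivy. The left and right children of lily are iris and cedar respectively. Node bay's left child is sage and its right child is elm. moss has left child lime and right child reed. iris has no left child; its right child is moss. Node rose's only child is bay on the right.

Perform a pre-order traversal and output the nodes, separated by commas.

Pre-order visits the node, then its left subtree, then its right subtree.
Visit yew.
At yew: go left to lily.
  Visit lily.
  At lily: go left to iris.
    Visit iris.
    At iris: no left child.
    At iris: go right to moss.
      Visit moss.
      At moss: go left to lime.
        lime is a leaf — visit lime.
      At moss: go right to reed.
        reed is a leaf — visit reed.
  At lily: go right to cedar.
    Visit cedar.
    At cedar: no left child.
    At cedar: go right to ivy.
      ivy is a leaf — visit ivy.
At yew: go right to rose.
  Visit rose.
  At rose: no left child.
  At rose: go right to bay.
    Visit bay.
    At bay: go left to sage.
      sage is a leaf — visit sage.
    At bay: go right to elm.
      elm is a leaf — visit elm.

yew, lily, iris, moss, lime, reed, cedar, ivy, rose, bay, sage, elm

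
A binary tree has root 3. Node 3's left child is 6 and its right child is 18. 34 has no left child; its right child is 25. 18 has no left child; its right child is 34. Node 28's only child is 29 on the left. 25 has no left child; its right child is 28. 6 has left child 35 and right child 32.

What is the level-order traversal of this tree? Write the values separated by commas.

3, 6, 18, 35, 32, 34, 25, 28, 29

Level-order visits nodes level by level from the root, left to right within each level.
Level 0: 3
Level 1: 6, 18
Level 2: 35, 32, 34
Level 3: 25
Level 4: 28
Level 5: 29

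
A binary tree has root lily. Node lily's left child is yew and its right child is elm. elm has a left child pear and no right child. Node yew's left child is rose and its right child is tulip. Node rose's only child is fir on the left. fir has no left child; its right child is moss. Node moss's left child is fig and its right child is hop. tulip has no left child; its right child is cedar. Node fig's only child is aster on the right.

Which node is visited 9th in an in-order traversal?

cedar

In-order visits the left subtree, then the node, then the right subtree.
At lily: go left to yew.
  At yew: go left to rose.
    At rose: go left to fir.
      At fir: no left child.
      Visit fir.
      At fir: go right to moss.
        At moss: go left to fig.
          At fig: no left child.
          Visit fig.
          At fig: go right to aster.
            aster is a leaf — visit aster.
        Visit moss.
        At moss: go right to hop.
          hop is a leaf — visit hop.
    Visit rose.
    At rose: no right child.
  Visit yew.
  At yew: go right to tulip.
    At tulip: no left child.
    Visit tulip.
    At tulip: go right to cedar.
      cedar is a leaf — visit cedar.
Visit lily.
At lily: go right to elm.
  At elm: go left to pear.
    pear is a leaf — visit pear.
  Visit elm.
  At elm: no right child.
Full in-order sequence: fir, fig, aster, moss, hop, rose, yew, tulip, cedar, lily, pear, elm.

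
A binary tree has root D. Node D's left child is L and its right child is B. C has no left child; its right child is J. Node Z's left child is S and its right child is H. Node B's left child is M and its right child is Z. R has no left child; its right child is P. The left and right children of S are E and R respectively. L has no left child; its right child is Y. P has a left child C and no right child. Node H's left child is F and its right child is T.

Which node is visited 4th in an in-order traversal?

M

In-order visits the left subtree, then the node, then the right subtree.
At D: go left to L.
  At L: no left child.
  Visit L.
  At L: go right to Y.
    Y is a leaf — visit Y.
Visit D.
At D: go right to B.
  At B: go left to M.
    M is a leaf — visit M.
  Visit B.
  At B: go right to Z.
    At Z: go left to S.
      At S: go left to E.
        E is a leaf — visit E.
      Visit S.
      At S: go right to R.
        At R: no left child.
        Visit R.
        At R: go right to P.
          At P: go left to C.
            At C: no left child.
            Visit C.
            At C: go right to J.
              J is a leaf — visit J.
          Visit P.
          At P: no right child.
    Visit Z.
    At Z: go right to H.
      At H: go left to F.
        F is a leaf — visit F.
      Visit H.
      At H: go right to T.
        T is a leaf — visit T.
Full in-order sequence: L, Y, D, M, B, E, S, R, C, J, P, Z, F, H, T.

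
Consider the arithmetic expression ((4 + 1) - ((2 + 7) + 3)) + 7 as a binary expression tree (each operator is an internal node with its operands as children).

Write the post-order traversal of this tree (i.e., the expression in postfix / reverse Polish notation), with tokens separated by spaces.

Post-order on an expression tree gives postfix notation: for each operator, emit left operand, right operand, then the operator.

4 1 + 2 7 + 3 + - 7 +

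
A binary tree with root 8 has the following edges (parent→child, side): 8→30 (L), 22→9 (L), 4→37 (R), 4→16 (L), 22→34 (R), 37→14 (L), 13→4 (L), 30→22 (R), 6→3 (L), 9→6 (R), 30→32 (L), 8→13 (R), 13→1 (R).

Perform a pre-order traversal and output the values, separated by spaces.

8 30 32 22 9 6 3 34 13 4 16 37 14 1

Pre-order visits the node, then its left subtree, then its right subtree.
Visit 8.
At 8: go left to 30.
  Visit 30.
  At 30: go left to 32.
    32 is a leaf — visit 32.
  At 30: go right to 22.
    Visit 22.
    At 22: go left to 9.
      Visit 9.
      At 9: no left child.
      At 9: go right to 6.
        Visit 6.
        At 6: go left to 3.
          3 is a leaf — visit 3.
        At 6: no right child.
    At 22: go right to 34.
      34 is a leaf — visit 34.
At 8: go right to 13.
  Visit 13.
  At 13: go left to 4.
    Visit 4.
    At 4: go left to 16.
      16 is a leaf — visit 16.
    At 4: go right to 37.
      Visit 37.
      At 37: go left to 14.
        14 is a leaf — visit 14.
      At 37: no right child.
  At 13: go right to 1.
    1 is a leaf — visit 1.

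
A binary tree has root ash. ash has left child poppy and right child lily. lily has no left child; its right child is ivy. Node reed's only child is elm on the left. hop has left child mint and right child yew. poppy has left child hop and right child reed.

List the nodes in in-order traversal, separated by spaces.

mint hop yew poppy elm reed ash lily ivy

In-order visits the left subtree, then the node, then the right subtree.
At ash: go left to poppy.
  At poppy: go left to hop.
    At hop: go left to mint.
      mint is a leaf — visit mint.
    Visit hop.
    At hop: go right to yew.
      yew is a leaf — visit yew.
  Visit poppy.
  At poppy: go right to reed.
    At reed: go left to elm.
      elm is a leaf — visit elm.
    Visit reed.
    At reed: no right child.
Visit ash.
At ash: go right to lily.
  At lily: no left child.
  Visit lily.
  At lily: go right to ivy.
    ivy is a leaf — visit ivy.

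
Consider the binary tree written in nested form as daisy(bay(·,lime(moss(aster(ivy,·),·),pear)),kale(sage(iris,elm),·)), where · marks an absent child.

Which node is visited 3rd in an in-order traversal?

aster

In-order visits the left subtree, then the node, then the right subtree.
At daisy: go left to bay.
  At bay: no left child.
  Visit bay.
  At bay: go right to lime.
    At lime: go left to moss.
      At moss: go left to aster.
        At aster: go left to ivy.
          ivy is a leaf — visit ivy.
        Visit aster.
        At aster: no right child.
      Visit moss.
      At moss: no right child.
    Visit lime.
    At lime: go right to pear.
      pear is a leaf — visit pear.
Visit daisy.
At daisy: go right to kale.
  At kale: go left to sage.
    At sage: go left to iris.
      iris is a leaf — visit iris.
    Visit sage.
    At sage: go right to elm.
      elm is a leaf — visit elm.
  Visit kale.
  At kale: no right child.
Full in-order sequence: bay, ivy, aster, moss, lime, pear, daisy, iris, sage, elm, kale.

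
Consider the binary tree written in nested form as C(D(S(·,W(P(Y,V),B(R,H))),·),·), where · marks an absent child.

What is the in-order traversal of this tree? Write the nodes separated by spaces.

S Y P V W R B H D C

In-order visits the left subtree, then the node, then the right subtree.
At C: go left to D.
  At D: go left to S.
    At S: no left child.
    Visit S.
    At S: go right to W.
      At W: go left to P.
        At P: go left to Y.
          Y is a leaf — visit Y.
        Visit P.
        At P: go right to V.
          V is a leaf — visit V.
      Visit W.
      At W: go right to B.
        At B: go left to R.
          R is a leaf — visit R.
        Visit B.
        At B: go right to H.
          H is a leaf — visit H.
  Visit D.
  At D: no right child.
Visit C.
At C: no right child.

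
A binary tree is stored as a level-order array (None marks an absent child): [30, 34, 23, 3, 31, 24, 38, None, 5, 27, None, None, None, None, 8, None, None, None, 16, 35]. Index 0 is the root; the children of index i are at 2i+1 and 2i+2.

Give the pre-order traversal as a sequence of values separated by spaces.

30 34 3 5 16 31 27 35 23 24 38 8

Pre-order visits the node, then its left subtree, then its right subtree.
Visit 30.
At 30: go left to 34.
  Visit 34.
  At 34: go left to 3.
    Visit 3.
    At 3: no left child.
    At 3: go right to 5.
      Visit 5.
      At 5: no left child.
      At 5: go right to 16.
        16 is a leaf — visit 16.
  At 34: go right to 31.
    Visit 31.
    At 31: go left to 27.
      Visit 27.
      At 27: go left to 35.
        35 is a leaf — visit 35.
      At 27: no right child.
    At 31: no right child.
At 30: go right to 23.
  Visit 23.
  At 23: go left to 24.
    24 is a leaf — visit 24.
  At 23: go right to 38.
    Visit 38.
    At 38: no left child.
    At 38: go right to 8.
      8 is a leaf — visit 8.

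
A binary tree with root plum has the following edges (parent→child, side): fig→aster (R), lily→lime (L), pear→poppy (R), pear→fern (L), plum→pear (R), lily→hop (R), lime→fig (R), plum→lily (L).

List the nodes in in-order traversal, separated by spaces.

lime fig aster lily hop plum fern pear poppy

In-order visits the left subtree, then the node, then the right subtree.
At plum: go left to lily.
  At lily: go left to lime.
    At lime: no left child.
    Visit lime.
    At lime: go right to fig.
      At fig: no left child.
      Visit fig.
      At fig: go right to aster.
        aster is a leaf — visit aster.
  Visit lily.
  At lily: go right to hop.
    hop is a leaf — visit hop.
Visit plum.
At plum: go right to pear.
  At pear: go left to fern.
    fern is a leaf — visit fern.
  Visit pear.
  At pear: go right to poppy.
    poppy is a leaf — visit poppy.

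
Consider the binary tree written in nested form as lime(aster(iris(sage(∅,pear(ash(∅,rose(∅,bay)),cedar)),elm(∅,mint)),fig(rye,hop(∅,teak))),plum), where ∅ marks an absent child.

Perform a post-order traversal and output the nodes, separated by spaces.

Post-order visits the left subtree, then the right subtree, then the node.
At lime: go left to aster.
  At aster: go left to iris.
    At iris: go left to sage.
      At sage: no left child.
      At sage: go right to pear.
        At pear: go left to ash.
          At ash: no left child.
          At ash: go right to rose.
            At rose: no left child.
            At rose: go right to bay.
              bay is a leaf — visit bay.
            Visit rose.
          Visit ash.
        At pear: go right to cedar.
          cedar is a leaf — visit cedar.
        Visit pear.
      Visit sage.
    At iris: go right to elm.
      At elm: no left child.
      At elm: go right to mint.
        mint is a leaf — visit mint.
      Visit elm.
    Visit iris.
  At aster: go right to fig.
    At fig: go left to rye.
      rye is a leaf — visit rye.
    At fig: go right to hop.
      At hop: no left child.
      At hop: go right to teak.
        teak is a leaf — visit teak.
      Visit hop.
    Visit fig.
  Visit aster.
At lime: go right to plum.
  plum is a leaf — visit plum.
Visit lime.

bay rose ash cedar pear sage mint elm iris rye teak hop fig aster plum lime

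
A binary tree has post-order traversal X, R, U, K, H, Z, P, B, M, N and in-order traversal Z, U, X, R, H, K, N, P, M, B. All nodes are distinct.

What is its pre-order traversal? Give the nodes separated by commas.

N, Z, H, U, R, X, K, M, P, B

The last element of post-order is the root; it splits in-order into left and right subtrees.
Root N: left subtree has 6 nodes {Z, U, X, R, H, K}, right has 3 {P, M, B}.
  Root Z: left subtree has 0 nodes { }, right has 5 {U, X, R, H, K}.
    Root H: left subtree has 3 nodes {U, X, R}, right has 1 {K}.
      Root U: left subtree has 0 nodes { }, right has 2 {X, R}.
        Root R: left subtree has 1 node {X}, right has 0 { }.
  Root M: left subtree has 1 node {P}, right has 1 {B}.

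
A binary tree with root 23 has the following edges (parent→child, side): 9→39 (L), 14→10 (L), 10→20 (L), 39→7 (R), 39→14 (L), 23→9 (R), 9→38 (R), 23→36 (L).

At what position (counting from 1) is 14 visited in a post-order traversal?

4

Post-order visits the left subtree, then the right subtree, then the node.
At 23: go left to 36.
  36 is a leaf — visit 36.
At 23: go right to 9.
  At 9: go left to 39.
    At 39: go left to 14.
      At 14: go left to 10.
        At 10: go left to 20.
          20 is a leaf — visit 20.
        At 10: no right child.
        Visit 10.
      At 14: no right child.
      Visit 14.
    At 39: go right to 7.
      7 is a leaf — visit 7.
    Visit 39.
  At 9: go right to 38.
    38 is a leaf — visit 38.
  Visit 9.
Visit 23.
Full post-order sequence: 36, 20, 10, 14, 7, 39, 38, 9, 23.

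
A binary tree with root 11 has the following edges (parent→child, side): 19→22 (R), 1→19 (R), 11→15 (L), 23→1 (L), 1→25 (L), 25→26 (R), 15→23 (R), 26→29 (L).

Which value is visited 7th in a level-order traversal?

Level-order visits nodes level by level from the root, left to right within each level.
Level 0: 11
Level 1: 15
Level 2: 23
Level 3: 1
Level 4: 25, 19
Level 5: 26, 22
Level 6: 29
Full level-order sequence: 11, 15, 23, 1, 25, 19, 26, 22, 29.

26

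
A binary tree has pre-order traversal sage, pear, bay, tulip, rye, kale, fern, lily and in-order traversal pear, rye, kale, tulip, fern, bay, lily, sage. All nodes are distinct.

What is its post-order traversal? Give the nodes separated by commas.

The first element of pre-order is the root; it splits in-order into left and right subtrees.
Root sage: left subtree has 7 nodes {pear, rye, kale, tulip, fern, bay, lily}, right has 0 { }.
  Root pear: left subtree has 0 nodes { }, right has 6 {rye, kale, tulip, fern, bay, lily}.
    Root bay: left subtree has 4 nodes {rye, kale, tulip, fern}, right has 1 {lily}.
      Root tulip: left subtree has 2 nodes {rye, kale}, right has 1 {fern}.
        Root rye: left subtree has 0 nodes { }, right has 1 {kale}.

kale, rye, fern, tulip, lily, bay, pear, sage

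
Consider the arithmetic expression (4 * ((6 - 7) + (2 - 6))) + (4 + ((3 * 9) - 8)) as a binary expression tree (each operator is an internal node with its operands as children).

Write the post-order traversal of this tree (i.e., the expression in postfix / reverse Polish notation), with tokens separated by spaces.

4 6 7 - 2 6 - + * 4 3 9 * 8 - + +

Post-order on an expression tree gives postfix notation: for each operator, emit left operand, right operand, then the operator.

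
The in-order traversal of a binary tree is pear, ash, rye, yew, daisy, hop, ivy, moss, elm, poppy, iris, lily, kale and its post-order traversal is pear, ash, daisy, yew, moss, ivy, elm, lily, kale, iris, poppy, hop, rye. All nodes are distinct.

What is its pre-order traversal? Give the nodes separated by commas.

rye, ash, pear, hop, yew, daisy, poppy, elm, ivy, moss, iris, kale, lily

The last element of post-order is the root; it splits in-order into left and right subtrees.
Root rye: left subtree has 2 nodes {pear, ash}, right has 10 {yew, daisy, hop, ivy, moss, elm, poppy, iris, lily, kale}.
  Root ash: left subtree has 1 node {pear}, right has 0 { }.
  Root hop: left subtree has 2 nodes {yew, daisy}, right has 7 {ivy, moss, elm, poppy, iris, lily, kale}.
    Root yew: left subtree has 0 nodes { }, right has 1 {daisy}.
    Root poppy: left subtree has 3 nodes {ivy, moss, elm}, right has 3 {iris, lily, kale}.
      Root elm: left subtree has 2 nodes {ivy, moss}, right has 0 { }.
        Root ivy: left subtree has 0 nodes { }, right has 1 {moss}.
      Root iris: left subtree has 0 nodes { }, right has 2 {lily, kale}.
        Root kale: left subtree has 1 node {lily}, right has 0 { }.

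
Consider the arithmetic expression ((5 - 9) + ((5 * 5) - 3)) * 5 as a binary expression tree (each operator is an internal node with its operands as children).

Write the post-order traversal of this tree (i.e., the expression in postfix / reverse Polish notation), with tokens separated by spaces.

Post-order on an expression tree gives postfix notation: for each operator, emit left operand, right operand, then the operator.

5 9 - 5 5 * 3 - + 5 *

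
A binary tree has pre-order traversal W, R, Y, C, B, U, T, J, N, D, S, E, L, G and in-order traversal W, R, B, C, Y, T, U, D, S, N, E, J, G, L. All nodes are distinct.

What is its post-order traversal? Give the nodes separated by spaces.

The first element of pre-order is the root; it splits in-order into left and right subtrees.
Root W: left subtree has 0 nodes { }, right has 13 {R, B, C, Y, T, U, D, S, N, E, J, G, L}.
  Root R: left subtree has 0 nodes { }, right has 12 {B, C, Y, T, U, D, S, N, E, J, G, L}.
    Root Y: left subtree has 2 nodes {B, C}, right has 9 {T, U, D, S, N, E, J, G, L}.
      Root C: left subtree has 1 node {B}, right has 0 { }.
      Root U: left subtree has 1 node {T}, right has 7 {D, S, N, E, J, G, L}.
        Root J: left subtree has 4 nodes {D, S, N, E}, right has 2 {G, L}.
          Root N: left subtree has 2 nodes {D, S}, right has 1 {E}.
            Root D: left subtree has 0 nodes { }, right has 1 {S}.
          Root L: left subtree has 1 node {G}, right has 0 { }.

B C T S D E N G L J U Y R W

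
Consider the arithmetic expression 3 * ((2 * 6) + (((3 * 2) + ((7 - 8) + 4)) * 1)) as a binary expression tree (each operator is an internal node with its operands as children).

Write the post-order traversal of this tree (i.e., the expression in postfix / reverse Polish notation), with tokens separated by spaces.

Post-order on an expression tree gives postfix notation: for each operator, emit left operand, right operand, then the operator.

3 2 6 * 3 2 * 7 8 - 4 + + 1 * + *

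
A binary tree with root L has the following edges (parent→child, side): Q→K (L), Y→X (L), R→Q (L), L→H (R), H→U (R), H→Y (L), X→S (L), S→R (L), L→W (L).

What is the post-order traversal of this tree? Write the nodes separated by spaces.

W K Q R S X Y U H L

Post-order visits the left subtree, then the right subtree, then the node.
At L: go left to W.
  W is a leaf — visit W.
At L: go right to H.
  At H: go left to Y.
    At Y: go left to X.
      At X: go left to S.
        At S: go left to R.
          At R: go left to Q.
            At Q: go left to K.
              K is a leaf — visit K.
            At Q: no right child.
            Visit Q.
          At R: no right child.
          Visit R.
        At S: no right child.
        Visit S.
      At X: no right child.
      Visit X.
    At Y: no right child.
    Visit Y.
  At H: go right to U.
    U is a leaf — visit U.
  Visit H.
Visit L.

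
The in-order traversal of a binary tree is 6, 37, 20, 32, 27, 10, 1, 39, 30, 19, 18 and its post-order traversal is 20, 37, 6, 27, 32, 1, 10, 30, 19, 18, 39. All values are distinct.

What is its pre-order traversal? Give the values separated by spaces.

The last element of post-order is the root; it splits in-order into left and right subtrees.
Root 39: left subtree has 7 nodes {6, 37, 20, 32, 27, 10, 1}, right has 3 {30, 19, 18}.
  Root 10: left subtree has 5 nodes {6, 37, 20, 32, 27}, right has 1 {1}.
    Root 32: left subtree has 3 nodes {6, 37, 20}, right has 1 {27}.
      Root 6: left subtree has 0 nodes { }, right has 2 {37, 20}.
        Root 37: left subtree has 0 nodes { }, right has 1 {20}.
  Root 18: left subtree has 2 nodes {30, 19}, right has 0 { }.
    Root 19: left subtree has 1 node {30}, right has 0 { }.

39 10 32 6 37 20 27 1 18 19 30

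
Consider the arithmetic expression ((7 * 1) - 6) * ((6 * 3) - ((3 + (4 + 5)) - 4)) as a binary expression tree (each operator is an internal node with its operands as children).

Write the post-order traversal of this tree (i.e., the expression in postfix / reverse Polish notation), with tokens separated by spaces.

Post-order on an expression tree gives postfix notation: for each operator, emit left operand, right operand, then the operator.

7 1 * 6 - 6 3 * 3 4 5 + + 4 - - *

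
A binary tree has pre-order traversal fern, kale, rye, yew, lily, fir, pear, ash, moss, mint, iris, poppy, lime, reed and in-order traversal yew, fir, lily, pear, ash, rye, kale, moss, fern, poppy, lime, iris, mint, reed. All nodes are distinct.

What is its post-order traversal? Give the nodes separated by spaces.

fir ash pear lily yew rye moss kale lime poppy iris reed mint fern

The first element of pre-order is the root; it splits in-order into left and right subtrees.
Root fern: left subtree has 8 nodes {yew, fir, lily, pear, ash, rye, kale, moss}, right has 5 {poppy, lime, iris, mint, reed}.
  Root kale: left subtree has 6 nodes {yew, fir, lily, pear, ash, rye}, right has 1 {moss}.
    Root rye: left subtree has 5 nodes {yew, fir, lily, pear, ash}, right has 0 { }.
      Root yew: left subtree has 0 nodes { }, right has 4 {fir, lily, pear, ash}.
        Root lily: left subtree has 1 node {fir}, right has 2 {pear, ash}.
          Root pear: left subtree has 0 nodes { }, right has 1 {ash}.
  Root mint: left subtree has 3 nodes {poppy, lime, iris}, right has 1 {reed}.
    Root iris: left subtree has 2 nodes {poppy, lime}, right has 0 { }.
      Root poppy: left subtree has 0 nodes { }, right has 1 {lime}.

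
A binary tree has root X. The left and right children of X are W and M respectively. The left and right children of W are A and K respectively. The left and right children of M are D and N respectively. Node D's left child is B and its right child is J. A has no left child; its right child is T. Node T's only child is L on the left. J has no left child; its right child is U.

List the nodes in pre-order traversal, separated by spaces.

Pre-order visits the node, then its left subtree, then its right subtree.
Visit X.
At X: go left to W.
  Visit W.
  At W: go left to A.
    Visit A.
    At A: no left child.
    At A: go right to T.
      Visit T.
      At T: go left to L.
        L is a leaf — visit L.
      At T: no right child.
  At W: go right to K.
    K is a leaf — visit K.
At X: go right to M.
  Visit M.
  At M: go left to D.
    Visit D.
    At D: go left to B.
      B is a leaf — visit B.
    At D: go right to J.
      Visit J.
      At J: no left child.
      At J: go right to U.
        U is a leaf — visit U.
  At M: go right to N.
    N is a leaf — visit N.

X W A T L K M D B J U N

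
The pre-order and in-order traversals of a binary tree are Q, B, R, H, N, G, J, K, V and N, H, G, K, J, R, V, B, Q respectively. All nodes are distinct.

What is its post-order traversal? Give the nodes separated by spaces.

The first element of pre-order is the root; it splits in-order into left and right subtrees.
Root Q: left subtree has 8 nodes {N, H, G, K, J, R, V, B}, right has 0 { }.
  Root B: left subtree has 7 nodes {N, H, G, K, J, R, V}, right has 0 { }.
    Root R: left subtree has 5 nodes {N, H, G, K, J}, right has 1 {V}.
      Root H: left subtree has 1 node {N}, right has 3 {G, K, J}.
        Root G: left subtree has 0 nodes { }, right has 2 {K, J}.
          Root J: left subtree has 1 node {K}, right has 0 { }.

N K J G H V R B Q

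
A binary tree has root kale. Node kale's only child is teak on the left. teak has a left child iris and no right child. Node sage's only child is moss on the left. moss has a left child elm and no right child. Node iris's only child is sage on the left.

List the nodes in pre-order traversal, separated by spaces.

Pre-order visits the node, then its left subtree, then its right subtree.
Visit kale.
At kale: go left to teak.
  Visit teak.
  At teak: go left to iris.
    Visit iris.
    At iris: go left to sage.
      Visit sage.
      At sage: go left to moss.
        Visit moss.
        At moss: go left to elm.
          elm is a leaf — visit elm.
        At moss: no right child.
      At sage: no right child.
    At iris: no right child.
  At teak: no right child.
At kale: no right child.

kale teak iris sage moss elm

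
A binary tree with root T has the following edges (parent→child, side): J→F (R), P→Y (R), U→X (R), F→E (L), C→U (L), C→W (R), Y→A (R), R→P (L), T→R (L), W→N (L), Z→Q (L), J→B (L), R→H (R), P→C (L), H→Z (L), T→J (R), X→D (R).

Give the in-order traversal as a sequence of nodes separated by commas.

In-order visits the left subtree, then the node, then the right subtree.
At T: go left to R.
  At R: go left to P.
    At P: go left to C.
      At C: go left to U.
        At U: no left child.
        Visit U.
        At U: go right to X.
          At X: no left child.
          Visit X.
          At X: go right to D.
            D is a leaf — visit D.
      Visit C.
      At C: go right to W.
        At W: go left to N.
          N is a leaf — visit N.
        Visit W.
        At W: no right child.
    Visit P.
    At P: go right to Y.
      At Y: no left child.
      Visit Y.
      At Y: go right to A.
        A is a leaf — visit A.
  Visit R.
  At R: go right to H.
    At H: go left to Z.
      At Z: go left to Q.
        Q is a leaf — visit Q.
      Visit Z.
      At Z: no right child.
    Visit H.
    At H: no right child.
Visit T.
At T: go right to J.
  At J: go left to B.
    B is a leaf — visit B.
  Visit J.
  At J: go right to F.
    At F: go left to E.
      E is a leaf — visit E.
    Visit F.
    At F: no right child.

U, X, D, C, N, W, P, Y, A, R, Q, Z, H, T, B, J, E, F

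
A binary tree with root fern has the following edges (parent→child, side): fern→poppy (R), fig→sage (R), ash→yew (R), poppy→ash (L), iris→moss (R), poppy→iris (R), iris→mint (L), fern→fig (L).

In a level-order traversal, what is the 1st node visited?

Level-order visits nodes level by level from the root, left to right within each level.
Level 0: fern
Level 1: fig, poppy
Level 2: sage, ash, iris
Level 3: yew, mint, moss
Full level-order sequence: fern, fig, poppy, sage, ash, iris, yew, mint, moss.

fern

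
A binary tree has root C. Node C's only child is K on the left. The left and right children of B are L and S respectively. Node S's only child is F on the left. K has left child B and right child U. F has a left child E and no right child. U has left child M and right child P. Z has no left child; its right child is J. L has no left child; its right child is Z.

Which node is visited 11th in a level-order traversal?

J

Level-order visits nodes level by level from the root, left to right within each level.
Level 0: C
Level 1: K
Level 2: B, U
Level 3: L, S, M, P
Level 4: Z, F
Level 5: J, E
Full level-order sequence: C, K, B, U, L, S, M, P, Z, F, J, E.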